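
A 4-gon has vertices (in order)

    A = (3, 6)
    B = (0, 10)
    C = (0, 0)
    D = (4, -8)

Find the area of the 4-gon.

Apply the shoelace formula: 2A = Σ (x_i·y_{i+1} − x_{i+1}·y_i), indices taken mod 4.
Σ = (30) + (0) + (0) + (48) = 78
Area = |Σ|/2 = 39.

39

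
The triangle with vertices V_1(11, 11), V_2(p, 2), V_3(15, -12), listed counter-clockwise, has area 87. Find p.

5

The doubled signed area Σ (x_i y_{i+1} − x_{i+1} y_i) is linear in p.
With p=0 it equals 289; the coefficient of p is -23 (from the two edges through V_2).
So -23·p + 289 = 2·87 = 174 ⇒ p = 5.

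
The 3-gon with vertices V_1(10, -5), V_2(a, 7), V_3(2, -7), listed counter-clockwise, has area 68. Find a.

Write out the shoelace sum; only the two edges meeting at V_2 involve a:
2·Area = [(10·7 − a·(-5)) + (a·(-7) − 2·7)] + 60
       = -2·a + 116 = 136
⇒ a = -10.

-10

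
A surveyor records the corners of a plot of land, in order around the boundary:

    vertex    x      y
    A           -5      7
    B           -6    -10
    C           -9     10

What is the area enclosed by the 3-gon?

Apply the surveyor's formula: 2A = Σ (x_i·y_{i+1} − x_{i+1}·y_i), indices taken mod 3.
Cross-terms: 92, -150, -13  ⇒  Σ = -71
Area = |Σ|/2 = 35.5.

35.5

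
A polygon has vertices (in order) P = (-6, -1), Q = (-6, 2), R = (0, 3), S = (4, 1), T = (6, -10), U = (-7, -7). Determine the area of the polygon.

Cross-terms: -18, -18, -12, -46, -112, -35  ⇒  Σ = -241
Area = |Σ|/2 = 120.5.

120.5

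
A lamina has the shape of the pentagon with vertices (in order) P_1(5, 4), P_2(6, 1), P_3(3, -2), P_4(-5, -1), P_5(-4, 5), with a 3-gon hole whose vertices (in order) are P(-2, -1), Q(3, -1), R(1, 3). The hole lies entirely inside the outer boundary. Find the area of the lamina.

Outer boundary:
Σ = (-19) + (-15) + (-13) + (-29) + (-41) = -117
Area = |Σ|/2 = 58.5.
Hole:
Apply Gauss's area formula: 2A = Σ (x_i·y_{i+1} − x_{i+1}·y_i), indices taken mod 3.
P→Q: (-2)(-1) − (3)(-1) = 5
Q→R: (3)(3) − (1)(-1) = 10
R→P: (1)(-1) − (-2)(3) = 5
Σ = 20
Area = |Σ|/2 = 10.
Net area = 58.5 − 10 = 48.5.

48.5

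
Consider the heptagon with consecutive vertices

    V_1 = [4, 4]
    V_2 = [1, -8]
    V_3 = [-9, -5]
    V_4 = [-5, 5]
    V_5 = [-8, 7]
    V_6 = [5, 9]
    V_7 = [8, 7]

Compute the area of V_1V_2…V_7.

Apply the shoelace formula: 2A = Σ (x_i·y_{i+1} − x_{i+1}·y_i), indices taken mod 7.
Σ = (-36) + (-77) + (-70) + (5) + (-107) + (-37) + (4) = -318
Area = |Σ|/2 = 159.

159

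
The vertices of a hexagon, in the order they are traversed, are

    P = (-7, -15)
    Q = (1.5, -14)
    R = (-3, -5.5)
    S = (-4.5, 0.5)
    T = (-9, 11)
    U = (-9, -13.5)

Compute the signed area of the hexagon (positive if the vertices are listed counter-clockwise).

130

Apply the surveyor's formula: 2A = Σ (x_i·y_{i+1} − x_{i+1}·y_i), indices taken mod 6.
Cross-terms: 120.5, -50.25, -26.25, -45, 220.5, 40.5  ⇒  Σ = 260
Signed area = Σ/2 = 130 (positive ⇒ counter-clockwise traversal).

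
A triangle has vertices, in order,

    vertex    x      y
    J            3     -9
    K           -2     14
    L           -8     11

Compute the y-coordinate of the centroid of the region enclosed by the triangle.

16/3

Apply the shoelace (surveyor's) formula. First the cross-terms c_i = x_i·y_{i+1} − x_{i+1}·y_i:
  24, 90, 39  ⇒  2A = 153, A = 76.5.
Then Σ (y_i + y_{i+1})·c_i = 2448, so ȳ = 2448 / (6·76.5) = 16/3.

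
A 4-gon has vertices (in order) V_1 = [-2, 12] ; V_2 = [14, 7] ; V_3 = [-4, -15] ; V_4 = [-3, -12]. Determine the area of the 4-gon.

Σ = (-182) + (-182) + (3) + (-60) = -421
Area = |Σ|/2 = 210.5.

210.5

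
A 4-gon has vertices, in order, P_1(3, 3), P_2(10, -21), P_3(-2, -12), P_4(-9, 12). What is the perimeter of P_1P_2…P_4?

80

|P_1P_2| = √((7)² + (-24)²) = √625 = 25
|P_2P_3| = √((-12)² + (9)²) = √225 = 15
|P_3P_4| = √((-7)² + (24)²) = √625 = 25
|P_4P_1| = √((12)² + (-9)²) = √225 = 15
Perimeter = 25 + 15 + 25 + 15 = 80.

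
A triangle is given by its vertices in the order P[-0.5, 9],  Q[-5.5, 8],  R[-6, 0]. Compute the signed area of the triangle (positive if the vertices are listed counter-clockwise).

19.75

Apply the shoelace formula: 2A = Σ (x_i·y_{i+1} − x_{i+1}·y_i), indices taken mod 3.
Σ = (45.5) + (48) + (-54) = 39.5
Signed area = Σ/2 = 19.75 (positive ⇒ counter-clockwise traversal).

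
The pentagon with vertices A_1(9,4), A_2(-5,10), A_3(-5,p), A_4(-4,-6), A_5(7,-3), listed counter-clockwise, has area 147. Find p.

The doubled signed area Σ (x_i y_{i+1} − x_{i+1} y_i) is linear in p.
With p=0 it equals 299; the coefficient of p is -1 (from the two edges through A_3).
So -1·p + 299 = 2·147 = 294 ⇒ p = 5.

5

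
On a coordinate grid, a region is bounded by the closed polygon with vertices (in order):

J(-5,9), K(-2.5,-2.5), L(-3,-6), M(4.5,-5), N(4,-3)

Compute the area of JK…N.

56

Cross-terms: 35, 7.5, 42, 6.5, 21  ⇒  Σ = 112
Area = |Σ|/2 = 56.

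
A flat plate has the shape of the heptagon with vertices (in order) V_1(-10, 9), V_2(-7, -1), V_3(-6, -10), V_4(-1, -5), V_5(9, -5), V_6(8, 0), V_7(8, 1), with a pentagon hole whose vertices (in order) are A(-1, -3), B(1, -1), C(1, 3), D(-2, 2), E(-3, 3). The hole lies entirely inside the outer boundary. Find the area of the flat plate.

Outer boundary:
Cross-terms: 73, 64, 20, 50, 40, 8, 82  ⇒  Σ = 337
Area = |Σ|/2 = 168.5.
Hole:
Apply the shoelace (surveyor's) formula: 2A = Σ (x_i·y_{i+1} − x_{i+1}·y_i), indices taken mod 5.
Cross-terms: 4, 4, 8, 0, 12  ⇒  Σ = 28
Area = |Σ|/2 = 14.
Net area = 168.5 − 14 = 154.5.

154.5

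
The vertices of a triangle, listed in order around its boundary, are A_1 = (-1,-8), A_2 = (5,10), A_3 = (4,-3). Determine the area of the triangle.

30

Apply the shoelace (surveyor's) formula: 2A = Σ (x_i·y_{i+1} − x_{i+1}·y_i), indices taken mod 3.
Cross-terms: 30, -55, -35  ⇒  Σ = -60
Area = |Σ|/2 = 30.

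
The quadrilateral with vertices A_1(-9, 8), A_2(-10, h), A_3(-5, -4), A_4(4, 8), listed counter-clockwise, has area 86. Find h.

Write out the shoelace sum; only the two edges meeting at A_2 involve h:
2·Area = [((-9)·h − (-10)·8) + ((-10)·(-4) − (-5)·h)] + 80
       = -4·h + 200 = 172
⇒ h = 7.

7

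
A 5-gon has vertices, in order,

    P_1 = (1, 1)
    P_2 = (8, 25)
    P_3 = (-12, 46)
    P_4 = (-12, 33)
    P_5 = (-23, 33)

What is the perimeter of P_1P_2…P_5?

|P_1P_2| = √((7)² + (24)²) = √625 = 25
|P_2P_3| = √((-20)² + (21)²) = √841 = 29
|P_3P_4| = √((0)² + (-13)²) = √169 = 13
|P_4P_5| = √((-11)² + (0)²) = √121 = 11
|P_5P_1| = √((24)² + (-32)²) = √1600 = 40
Perimeter = 25 + 29 + 13 + 11 + 40 = 118.

118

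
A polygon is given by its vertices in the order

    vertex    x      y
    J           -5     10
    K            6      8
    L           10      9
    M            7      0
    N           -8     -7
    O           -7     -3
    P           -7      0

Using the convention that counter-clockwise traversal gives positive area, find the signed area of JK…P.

-177

Apply Gauss's area formula: 2A = Σ (x_i·y_{i+1} − x_{i+1}·y_i), indices taken mod 7.
Σ = (-100) + (-26) + (-63) + (-49) + (-25) + (-21) + (-70) = -354
Signed area = Σ/2 = -177 (negative ⇒ clockwise traversal).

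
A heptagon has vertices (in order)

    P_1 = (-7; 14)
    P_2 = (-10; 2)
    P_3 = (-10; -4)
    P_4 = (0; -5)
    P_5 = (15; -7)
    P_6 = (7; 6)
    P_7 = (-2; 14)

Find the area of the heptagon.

315

Σ = (126) + (60) + (50) + (75) + (139) + (110) + (70) = 630
Area = |Σ|/2 = 315.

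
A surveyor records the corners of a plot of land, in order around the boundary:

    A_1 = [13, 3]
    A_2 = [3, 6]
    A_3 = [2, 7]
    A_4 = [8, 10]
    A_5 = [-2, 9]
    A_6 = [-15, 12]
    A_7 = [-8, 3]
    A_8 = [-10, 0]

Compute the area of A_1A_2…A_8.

Apply the shoelace (surveyor's) formula: 2A = Σ (x_i·y_{i+1} − x_{i+1}·y_i), indices taken mod 8.
Σ = (69) + (9) + (-36) + (92) + (111) + (51) + (30) + (-30) = 296
Area = |Σ|/2 = 148.

148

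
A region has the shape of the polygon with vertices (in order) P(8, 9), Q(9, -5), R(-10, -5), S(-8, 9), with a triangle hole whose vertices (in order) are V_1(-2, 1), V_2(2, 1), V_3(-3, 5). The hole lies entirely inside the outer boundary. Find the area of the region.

237

Outer boundary:
Apply Gauss's area formula: 2A = Σ (x_i·y_{i+1} − x_{i+1}·y_i), indices taken mod 4.
Σ = (-121) + (-95) + (-130) + (-144) = -490
Area = |Σ|/2 = 245.
Hole:
Apply the surveyor's formula: 2A = Σ (x_i·y_{i+1} − x_{i+1}·y_i), indices taken mod 3.
Σ = (-4) + (13) + (7) = 16
Area = |Σ|/2 = 8.
Net area = 245 − 8 = 237.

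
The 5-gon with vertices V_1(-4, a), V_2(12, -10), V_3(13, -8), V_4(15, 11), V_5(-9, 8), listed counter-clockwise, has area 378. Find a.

-8

Write out the shoelace sum; only the two edges meeting at V_1 involve a:
2·Area = [((-9)·a − (-4)·8) + ((-4)·(-10) − 12·a)] + 516
       = -21·a + 588 = 756
⇒ a = -8.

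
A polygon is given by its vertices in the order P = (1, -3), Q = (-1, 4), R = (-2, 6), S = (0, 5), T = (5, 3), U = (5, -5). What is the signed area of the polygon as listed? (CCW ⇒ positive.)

-41

P→Q: (1)(4) − (-1)(-3) = 1
Q→R: (-1)(6) − (-2)(4) = 2
R→S: (-2)(5) − (0)(6) = -10
S→T: (0)(3) − (5)(5) = -25
T→U: (5)(-5) − (5)(3) = -40
U→P: (5)(-3) − (1)(-5) = -10
Σ = -82
Signed area = Σ/2 = -41 (negative ⇒ clockwise traversal).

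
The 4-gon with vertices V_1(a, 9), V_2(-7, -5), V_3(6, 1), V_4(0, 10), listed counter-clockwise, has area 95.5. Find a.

-3

Write out the shoelace sum; only the two edges meeting at V_1 involve a:
2·Area = [(0·9 − a·10) + (a·(-5) − (-7)·9)] + 83
       = -15·a + 146 = 191
⇒ a = -3.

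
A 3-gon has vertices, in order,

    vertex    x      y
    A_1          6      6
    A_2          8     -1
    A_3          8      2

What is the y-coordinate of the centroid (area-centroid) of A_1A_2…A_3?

7/3

Apply the surveyor's formula. First the cross-terms c_i = x_i·y_{i+1} − x_{i+1}·y_i:
  -54, 24, 36  ⇒  2A = 6, A = 3.
Then Σ (y_i + y_{i+1})·c_i = 42, so ȳ = 42 / (6·3) = 7/3.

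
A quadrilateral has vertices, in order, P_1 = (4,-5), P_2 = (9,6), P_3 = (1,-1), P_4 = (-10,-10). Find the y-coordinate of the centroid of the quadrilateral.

-284/93

Apply the shoelace formula. First the cross-terms c_i = x_i·y_{i+1} − x_{i+1}·y_i:
  69, -15, -20, 90  ⇒  2A = 124, A = 62.
Then Σ (y_i + y_{i+1})·c_i = -1136, so ȳ = -1136 / (6·62) = -284/93.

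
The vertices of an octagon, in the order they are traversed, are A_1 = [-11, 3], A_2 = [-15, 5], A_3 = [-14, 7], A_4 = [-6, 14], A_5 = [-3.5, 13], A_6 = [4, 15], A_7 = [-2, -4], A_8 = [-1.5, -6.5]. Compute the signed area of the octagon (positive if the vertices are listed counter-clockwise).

-193.75

Apply Gauss's area formula: 2A = Σ (x_i·y_{i+1} − x_{i+1}·y_i), indices taken mod 8.
Σ = (-10) + (-35) + (-154) + (-29) + (-104.5) + (14) + (7) + (-76) = -387.5
Signed area = Σ/2 = -193.75 (negative ⇒ clockwise traversal).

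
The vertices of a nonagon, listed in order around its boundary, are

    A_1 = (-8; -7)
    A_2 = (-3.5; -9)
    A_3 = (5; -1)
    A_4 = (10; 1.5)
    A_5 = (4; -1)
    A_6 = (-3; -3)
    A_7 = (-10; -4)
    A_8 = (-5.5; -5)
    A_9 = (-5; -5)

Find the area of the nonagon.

Apply the surveyor's formula: 2A = Σ (x_i·y_{i+1} − x_{i+1}·y_i), indices taken mod 9.
Σ = (47.5) + (48.5) + (17.5) + (-16) + (-15) + (-18) + (28) + (2.5) + (-5) = 90
Area = |Σ|/2 = 45.

45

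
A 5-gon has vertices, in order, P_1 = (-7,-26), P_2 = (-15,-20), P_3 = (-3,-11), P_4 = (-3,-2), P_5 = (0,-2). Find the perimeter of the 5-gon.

62

|P_1P_2| = √((-8)² + (6)²) = √100 = 10
|P_2P_3| = √((12)² + (9)²) = √225 = 15
|P_3P_4| = √((0)² + (9)²) = √81 = 9
|P_4P_5| = √((3)² + (0)²) = √9 = 3
|P_5P_1| = √((-7)² + (-24)²) = √625 = 25
Perimeter = 10 + 15 + 9 + 3 + 25 = 62.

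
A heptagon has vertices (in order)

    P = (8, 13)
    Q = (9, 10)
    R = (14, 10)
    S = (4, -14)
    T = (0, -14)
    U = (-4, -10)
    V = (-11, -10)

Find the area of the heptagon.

Apply the surveyor's formula: 2A = Σ (x_i·y_{i+1} − x_{i+1}·y_i), indices taken mod 7.
Σ = (-37) + (-50) + (-236) + (-56) + (-56) + (-70) + (-63) = -568
Area = |Σ|/2 = 284.

284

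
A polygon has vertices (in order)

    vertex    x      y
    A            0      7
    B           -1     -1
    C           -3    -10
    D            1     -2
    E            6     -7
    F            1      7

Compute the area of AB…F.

45.5

Σ = (7) + (7) + (16) + (5) + (49) + (7) = 91
Area = |Σ|/2 = 45.5.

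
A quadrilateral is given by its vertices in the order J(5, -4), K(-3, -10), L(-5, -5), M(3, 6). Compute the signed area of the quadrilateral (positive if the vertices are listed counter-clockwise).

Apply the shoelace formula: 2A = Σ (x_i·y_{i+1} − x_{i+1}·y_i), indices taken mod 4.
Σ = (-62) + (-35) + (-15) + (-42) = -154
Signed area = Σ/2 = -77 (negative ⇒ clockwise traversal).

-77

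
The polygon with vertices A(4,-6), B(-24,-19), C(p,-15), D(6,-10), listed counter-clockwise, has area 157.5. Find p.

9

Write out the shoelace sum; only the two edges meeting at C involve p:
2·Area = [((-24)·(-15) − p·(-19)) + (p·(-10) − 6·(-15))] + -216
       = 9·p + 234 = 315
⇒ p = 9.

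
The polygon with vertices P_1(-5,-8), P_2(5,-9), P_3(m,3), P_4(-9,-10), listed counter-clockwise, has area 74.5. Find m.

The doubled signed area Σ (x_i y_{i+1} − x_{i+1} y_i) is linear in m.
With m=0 it equals 149; the coefficient of m is -1 (from the two edges through P_3).
So -1·m + 149 = 2·74.5 = 149 ⇒ m = 0.

0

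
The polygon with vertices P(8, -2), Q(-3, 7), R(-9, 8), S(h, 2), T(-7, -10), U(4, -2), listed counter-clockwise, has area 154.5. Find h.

-9

The doubled signed area Σ (x_i y_{i+1} − x_{i+1} y_i) is linear in h.
With h=0 it equals 147; the coefficient of h is -18 (from the two edges through S).
So -18·h + 147 = 2·154.5 = 309 ⇒ h = -9.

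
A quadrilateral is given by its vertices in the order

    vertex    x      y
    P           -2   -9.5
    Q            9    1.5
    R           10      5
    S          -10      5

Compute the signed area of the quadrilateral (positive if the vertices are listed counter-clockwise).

P→Q: (-2)(1.5) − (9)(-9.5) = 82.5
Q→R: (9)(5) − (10)(1.5) = 30
R→S: (10)(5) − (-10)(5) = 100
S→P: (-10)(-9.5) − (-2)(5) = 105
Σ = 317.5
Signed area = Σ/2 = 158.75 (positive ⇒ counter-clockwise traversal).

158.75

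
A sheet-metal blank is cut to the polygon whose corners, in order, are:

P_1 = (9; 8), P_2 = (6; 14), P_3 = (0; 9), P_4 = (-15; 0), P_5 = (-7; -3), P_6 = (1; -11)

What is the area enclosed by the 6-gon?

Apply the shoelace formula: 2A = Σ (x_i·y_{i+1} − x_{i+1}·y_i), indices taken mod 6.
Σ = (78) + (54) + (135) + (45) + (80) + (107) = 499
Area = |Σ|/2 = 249.5.

249.5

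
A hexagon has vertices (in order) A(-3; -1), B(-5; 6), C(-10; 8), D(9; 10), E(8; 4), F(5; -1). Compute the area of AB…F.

Apply the shoelace (surveyor's) formula: 2A = Σ (x_i·y_{i+1} − x_{i+1}·y_i), indices taken mod 6.
Σ = (-23) + (20) + (-172) + (-44) + (-28) + (-8) = -255
Area = |Σ|/2 = 127.5.

127.5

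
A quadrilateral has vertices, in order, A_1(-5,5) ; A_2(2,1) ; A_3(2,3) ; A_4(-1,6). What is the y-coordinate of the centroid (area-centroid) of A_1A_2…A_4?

112/29

Apply the shoelace (surveyor's) formula. First the cross-terms c_i = x_i·y_{i+1} − x_{i+1}·y_i:
  -15, 4, 15, 25  ⇒  2A = 29, A = 14.5.
Then Σ (y_i + y_{i+1})·c_i = 336, so ȳ = 336 / (6·14.5) = 112/29.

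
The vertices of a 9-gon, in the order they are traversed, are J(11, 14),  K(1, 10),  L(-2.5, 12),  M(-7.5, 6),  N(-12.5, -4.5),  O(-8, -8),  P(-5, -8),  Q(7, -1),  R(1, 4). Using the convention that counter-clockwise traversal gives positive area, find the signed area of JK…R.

232.375

Cross-terms: 96, 37, 75, 108.75, 64, 24, 61, 29, -30  ⇒  Σ = 464.75
Signed area = Σ/2 = 232.375 (positive ⇒ counter-clockwise traversal).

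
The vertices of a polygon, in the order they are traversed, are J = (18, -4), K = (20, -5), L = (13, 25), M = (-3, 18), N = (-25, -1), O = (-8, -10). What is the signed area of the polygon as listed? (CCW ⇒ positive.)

885.5

Σ = (-10) + (565) + (309) + (453) + (242) + (212) = 1771
Signed area = Σ/2 = 885.5 (positive ⇒ counter-clockwise traversal).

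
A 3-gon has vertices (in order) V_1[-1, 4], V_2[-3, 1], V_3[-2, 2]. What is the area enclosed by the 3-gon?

0.5

Cross-terms: 11, -4, -6  ⇒  Σ = 1
Area = |Σ|/2 = 0.5.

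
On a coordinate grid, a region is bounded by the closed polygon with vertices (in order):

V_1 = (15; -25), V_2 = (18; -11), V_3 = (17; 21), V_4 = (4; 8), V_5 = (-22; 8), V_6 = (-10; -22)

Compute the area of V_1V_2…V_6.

Σ = (285) + (565) + (52) + (208) + (564) + (580) = 2254
Area = |Σ|/2 = 1127.

1127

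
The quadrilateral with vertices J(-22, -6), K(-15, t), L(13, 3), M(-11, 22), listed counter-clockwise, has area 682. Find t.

Write out the shoelace sum; only the two edges meeting at K involve t:
2·Area = [((-22)·t − (-15)·(-6)) + ((-15)·3 − 13·t)] + 869
       = -35·t + 734 = 1364
⇒ t = -18.

-18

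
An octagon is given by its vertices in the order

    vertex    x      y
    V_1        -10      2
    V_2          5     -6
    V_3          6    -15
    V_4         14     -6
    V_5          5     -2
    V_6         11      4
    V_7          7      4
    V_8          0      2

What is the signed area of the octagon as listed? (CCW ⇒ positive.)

Σ = (50) + (-39) + (174) + (2) + (42) + (16) + (14) + (20) = 279
Signed area = Σ/2 = 139.5 (positive ⇒ counter-clockwise traversal).

139.5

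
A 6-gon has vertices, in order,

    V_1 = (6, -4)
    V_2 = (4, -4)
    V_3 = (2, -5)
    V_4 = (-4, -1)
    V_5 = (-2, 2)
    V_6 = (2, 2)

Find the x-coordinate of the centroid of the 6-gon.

Apply the shoelace (surveyor's) formula. First the cross-terms c_i = x_i·y_{i+1} − x_{i+1}·y_i:
  -8, -12, -22, -10, -8, -20  ⇒  2A = -80, A = -40.
Then Σ (x_i + x_{i+1})·c_i = -208, so x̄ = -208 / (6·(-40)) = 13/15.

13/15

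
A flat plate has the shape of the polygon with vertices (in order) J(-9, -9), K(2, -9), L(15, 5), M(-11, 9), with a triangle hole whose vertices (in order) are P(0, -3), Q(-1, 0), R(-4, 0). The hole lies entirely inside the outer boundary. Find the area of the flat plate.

302.5

Outer boundary:
Σ = (99) + (145) + (190) + (180) = 614
Area = |Σ|/2 = 307.
Hole:
Σ = (-3) + (0) + (12) = 9
Area = |Σ|/2 = 4.5.
Net area = 307 − 4.5 = 302.5.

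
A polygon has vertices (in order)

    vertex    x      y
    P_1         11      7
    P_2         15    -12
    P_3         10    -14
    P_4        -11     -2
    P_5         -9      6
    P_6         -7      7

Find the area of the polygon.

Apply Gauss's area formula: 2A = Σ (x_i·y_{i+1} − x_{i+1}·y_i), indices taken mod 6.
P_1→P_2: (11)(-12) − (15)(7) = -237
P_2→P_3: (15)(-14) − (10)(-12) = -90
P_3→P_4: (10)(-2) − (-11)(-14) = -174
P_4→P_5: (-11)(6) − (-9)(-2) = -84
P_5→P_6: (-9)(7) − (-7)(6) = -21
P_6→P_1: (-7)(7) − (11)(7) = -126
Σ = -732
Area = |Σ|/2 = 366.

366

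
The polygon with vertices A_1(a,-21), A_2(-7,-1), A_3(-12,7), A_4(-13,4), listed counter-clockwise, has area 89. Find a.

The doubled signed area Σ (x_i y_{i+1} − x_{i+1} y_i) is linear in a.
With a=0 it equals 108; the coefficient of a is -5 (from the two edges through A_1).
So -5·a + 108 = 2·89 = 178 ⇒ a = -14.

-14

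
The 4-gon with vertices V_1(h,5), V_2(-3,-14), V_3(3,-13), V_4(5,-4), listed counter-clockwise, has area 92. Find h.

Write out the shoelace sum; only the two edges meeting at V_1 involve h:
2·Area = [(5·5 − h·(-4)) + (h·(-14) − (-3)·5)] + 134
       = -10·h + 174 = 184
⇒ h = -1.

-1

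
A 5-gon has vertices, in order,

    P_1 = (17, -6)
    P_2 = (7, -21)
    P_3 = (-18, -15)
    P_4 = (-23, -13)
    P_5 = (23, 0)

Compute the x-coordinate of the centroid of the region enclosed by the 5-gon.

268/187

Apply the surveyor's formula. First the cross-terms c_i = x_i·y_{i+1} − x_{i+1}·y_i:
  -315, -483, -111, 299, -138  ⇒  2A = -748, A = -374.
Then Σ (x_i + x_{i+1})·c_i = -3216, so x̄ = -3216 / (6·(-374)) = 268/187.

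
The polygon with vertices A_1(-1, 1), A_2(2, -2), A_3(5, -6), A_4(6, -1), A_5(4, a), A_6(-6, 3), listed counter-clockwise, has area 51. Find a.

Write out the shoelace sum; only the two edges meeting at A_5 involve a:
2·Area = [(6·a − 4·(-1)) + (4·3 − (-6)·a)] + 26
       = 12·a + 42 = 102
⇒ a = 5.

5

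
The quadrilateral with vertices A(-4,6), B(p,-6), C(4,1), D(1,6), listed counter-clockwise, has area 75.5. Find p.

Write out the shoelace sum; only the two edges meeting at B involve p:
2·Area = [((-4)·(-6) − p·6) + (p·1 − 4·(-6))] + 53
       = -5·p + 101 = 151
⇒ p = -10.

-10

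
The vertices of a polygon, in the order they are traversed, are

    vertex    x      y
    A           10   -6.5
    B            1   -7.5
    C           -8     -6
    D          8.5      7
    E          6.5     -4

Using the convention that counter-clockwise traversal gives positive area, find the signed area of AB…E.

-110.625

Σ = (-68.5) + (-66) + (-5) + (-79.5) + (-2.25) = -221.25
Signed area = Σ/2 = -110.625 (negative ⇒ clockwise traversal).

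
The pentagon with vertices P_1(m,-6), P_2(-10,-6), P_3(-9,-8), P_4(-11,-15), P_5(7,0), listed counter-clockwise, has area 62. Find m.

The doubled signed area Σ (x_i y_{i+1} − x_{i+1} y_i) is linear in m.
With m=0 it equals 76; the coefficient of m is -6 (from the two edges through P_1).
So -6·m + 76 = 2·62 = 124 ⇒ m = -8.

-8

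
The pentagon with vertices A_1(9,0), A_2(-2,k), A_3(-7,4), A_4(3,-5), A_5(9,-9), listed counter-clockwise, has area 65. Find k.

1

The doubled signed area Σ (x_i y_{i+1} − x_{i+1} y_i) is linear in k.
With k=0 it equals 114; the coefficient of k is 16 (from the two edges through A_2).
So 16·k + 114 = 2·65 = 130 ⇒ k = 1.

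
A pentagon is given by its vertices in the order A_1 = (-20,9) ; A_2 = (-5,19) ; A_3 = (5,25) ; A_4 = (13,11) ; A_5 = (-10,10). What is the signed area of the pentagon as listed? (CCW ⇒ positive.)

-237.5

Apply Gauss's area formula: 2A = Σ (x_i·y_{i+1} − x_{i+1}·y_i), indices taken mod 5.
Cross-terms: -335, -220, -270, 240, 110  ⇒  Σ = -475
Signed area = Σ/2 = -237.5 (negative ⇒ clockwise traversal).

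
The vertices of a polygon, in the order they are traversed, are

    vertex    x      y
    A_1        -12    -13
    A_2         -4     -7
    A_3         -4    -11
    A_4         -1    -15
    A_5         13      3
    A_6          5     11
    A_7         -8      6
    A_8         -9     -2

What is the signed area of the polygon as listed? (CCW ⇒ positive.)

A_1→A_2: (-12)(-7) − (-4)(-13) = 32
A_2→A_3: (-4)(-11) − (-4)(-7) = 16
A_3→A_4: (-4)(-15) − (-1)(-11) = 49
A_4→A_5: (-1)(3) − (13)(-15) = 192
A_5→A_6: (13)(11) − (5)(3) = 128
A_6→A_7: (5)(6) − (-8)(11) = 118
A_7→A_8: (-8)(-2) − (-9)(6) = 70
A_8→A_1: (-9)(-13) − (-12)(-2) = 93
Σ = 698
Signed area = Σ/2 = 349 (positive ⇒ counter-clockwise traversal).

349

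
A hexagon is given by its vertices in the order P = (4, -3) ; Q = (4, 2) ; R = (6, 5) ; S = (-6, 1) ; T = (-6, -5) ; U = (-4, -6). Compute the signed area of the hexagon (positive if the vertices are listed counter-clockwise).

Σ = (20) + (8) + (36) + (36) + (16) + (36) = 152
Signed area = Σ/2 = 76 (positive ⇒ counter-clockwise traversal).

76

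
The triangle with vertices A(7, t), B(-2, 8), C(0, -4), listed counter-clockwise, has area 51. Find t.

The doubled signed area Σ (x_i y_{i+1} − x_{i+1} y_i) is linear in t.
With t=0 it equals 92; the coefficient of t is 2 (from the two edges through A).
So 2·t + 92 = 2·51 = 102 ⇒ t = 5.

5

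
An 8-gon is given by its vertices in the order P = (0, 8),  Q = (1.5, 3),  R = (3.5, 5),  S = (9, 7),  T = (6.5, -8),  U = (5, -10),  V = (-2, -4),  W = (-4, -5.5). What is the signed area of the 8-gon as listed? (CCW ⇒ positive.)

Σ = (-12) + (-3) + (-20.5) + (-117.5) + (-25) + (-40) + (-5) + (-32) = -255
Signed area = Σ/2 = -127.5 (negative ⇒ clockwise traversal).

-127.5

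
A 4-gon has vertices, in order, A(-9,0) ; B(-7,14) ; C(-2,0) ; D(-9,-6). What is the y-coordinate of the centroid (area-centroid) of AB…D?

8/3

Apply the surveyor's formula. First the cross-terms c_i = x_i·y_{i+1} − x_{i+1}·y_i:
  -126, 28, 12, -54  ⇒  2A = -140, A = -70.
Then Σ (y_i + y_{i+1})·c_i = -1120, so ȳ = -1120 / (6·(-70)) = 8/3.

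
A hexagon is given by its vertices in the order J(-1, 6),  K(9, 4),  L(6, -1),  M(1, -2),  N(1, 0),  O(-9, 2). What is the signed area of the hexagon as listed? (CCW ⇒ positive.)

Apply the shoelace (surveyor's) formula: 2A = Σ (x_i·y_{i+1} − x_{i+1}·y_i), indices taken mod 6.
Cross-terms: -58, -33, -11, 2, 2, -52  ⇒  Σ = -150
Signed area = Σ/2 = -75 (negative ⇒ clockwise traversal).

-75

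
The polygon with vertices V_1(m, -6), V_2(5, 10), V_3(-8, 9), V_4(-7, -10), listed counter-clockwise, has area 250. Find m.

Write out the shoelace sum; only the two edges meeting at V_1 involve m:
2·Area = [((-7)·(-6) − m·(-10)) + (m·10 − 5·(-6))] + 268
       = 20·m + 340 = 500
⇒ m = 8.

8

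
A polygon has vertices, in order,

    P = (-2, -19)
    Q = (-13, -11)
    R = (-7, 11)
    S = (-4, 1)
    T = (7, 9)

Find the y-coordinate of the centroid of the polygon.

Apply the surveyor's formula. First the cross-terms c_i = x_i·y_{i+1} − x_{i+1}·y_i:
  -225, -220, 37, -43, -115  ⇒  2A = -566, A = -283.
Then Σ (y_i + y_{i+1})·c_i = 7914, so ȳ = 7914 / (6·(-283)) = -1319/283.

-1319/283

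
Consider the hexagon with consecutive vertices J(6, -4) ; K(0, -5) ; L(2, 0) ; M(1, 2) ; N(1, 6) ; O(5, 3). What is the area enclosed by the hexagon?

38.5

Apply the surveyor's formula: 2A = Σ (x_i·y_{i+1} − x_{i+1}·y_i), indices taken mod 6.
Cross-terms: -30, 10, 4, 4, -27, -38  ⇒  Σ = -77
Area = |Σ|/2 = 38.5.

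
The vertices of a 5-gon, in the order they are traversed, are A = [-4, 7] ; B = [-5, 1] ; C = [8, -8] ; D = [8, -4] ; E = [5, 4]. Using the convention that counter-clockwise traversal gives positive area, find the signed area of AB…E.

Apply the shoelace formula: 2A = Σ (x_i·y_{i+1} − x_{i+1}·y_i), indices taken mod 5.
Cross-terms: 31, 32, 32, 52, 51  ⇒  Σ = 198
Signed area = Σ/2 = 99 (positive ⇒ counter-clockwise traversal).

99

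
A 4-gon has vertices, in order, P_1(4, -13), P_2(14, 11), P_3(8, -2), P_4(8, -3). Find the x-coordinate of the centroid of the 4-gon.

142/15

Apply Gauss's area formula. First the cross-terms c_i = x_i·y_{i+1} − x_{i+1}·y_i:
  226, -116, -8, -92  ⇒  2A = 10, A = 5.
Then Σ (x_i + x_{i+1})·c_i = 284, so x̄ = 284 / (6·5) = 142/15.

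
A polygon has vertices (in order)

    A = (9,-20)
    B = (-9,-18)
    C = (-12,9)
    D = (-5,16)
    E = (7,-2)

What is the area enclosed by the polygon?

Apply the surveyor's formula: 2A = Σ (x_i·y_{i+1} − x_{i+1}·y_i), indices taken mod 5.
Σ = (-342) + (-297) + (-147) + (-102) + (-122) = -1010
Area = |Σ|/2 = 505.

505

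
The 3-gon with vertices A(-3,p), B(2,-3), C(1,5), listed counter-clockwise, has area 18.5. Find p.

0

Write out the shoelace sum; only the two edges meeting at A involve p:
2·Area = [(1·p − (-3)·5) + ((-3)·(-3) − 2·p)] + 13
       = -1·p + 37 = 37
⇒ p = 0.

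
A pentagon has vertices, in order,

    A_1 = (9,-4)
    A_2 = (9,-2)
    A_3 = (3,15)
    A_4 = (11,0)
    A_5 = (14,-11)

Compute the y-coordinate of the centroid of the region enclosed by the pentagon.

Apply the surveyor's formula. First the cross-terms c_i = x_i·y_{i+1} − x_{i+1}·y_i:
  18, 141, -165, -121, 43  ⇒  2A = -84, A = -42.
Then Σ (y_i + y_{i+1})·c_i = -64, so ȳ = -64 / (6·(-42)) = 16/63.

16/63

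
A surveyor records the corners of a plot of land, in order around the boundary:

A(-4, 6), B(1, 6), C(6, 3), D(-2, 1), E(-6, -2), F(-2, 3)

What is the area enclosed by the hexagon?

31.5

Apply Gauss's area formula: 2A = Σ (x_i·y_{i+1} − x_{i+1}·y_i), indices taken mod 6.
A→B: (-4)(6) − (1)(6) = -30
B→C: (1)(3) − (6)(6) = -33
C→D: (6)(1) − (-2)(3) = 12
D→E: (-2)(-2) − (-6)(1) = 10
E→F: (-6)(3) − (-2)(-2) = -22
F→A: (-2)(6) − (-4)(3) = 0
Σ = -63
Area = |Σ|/2 = 31.5.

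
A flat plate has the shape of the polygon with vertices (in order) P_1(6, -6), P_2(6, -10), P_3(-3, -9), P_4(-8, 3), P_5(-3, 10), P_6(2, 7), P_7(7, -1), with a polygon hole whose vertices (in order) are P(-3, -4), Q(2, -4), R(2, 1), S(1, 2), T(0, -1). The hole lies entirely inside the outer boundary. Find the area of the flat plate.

Outer boundary:
Σ = (-24) + (-84) + (-81) + (-71) + (-41) + (-51) + (-36) = -388
Area = |Σ|/2 = 194.
Hole:
Apply the surveyor's formula: 2A = Σ (x_i·y_{i+1} − x_{i+1}·y_i), indices taken mod 5.
Σ = (20) + (10) + (3) + (-1) + (-3) = 29
Area = |Σ|/2 = 14.5.
Net area = 194 − 14.5 = 179.5.

179.5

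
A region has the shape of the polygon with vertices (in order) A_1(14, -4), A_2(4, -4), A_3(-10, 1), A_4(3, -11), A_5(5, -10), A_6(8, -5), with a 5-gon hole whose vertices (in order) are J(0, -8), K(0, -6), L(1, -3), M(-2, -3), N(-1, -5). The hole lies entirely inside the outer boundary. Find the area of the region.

68.5

Outer boundary:
Σ = (-40) + (-36) + (107) + (25) + (55) + (38) = 149
Area = |Σ|/2 = 74.5.
Hole:
Apply the shoelace formula: 2A = Σ (x_i·y_{i+1} − x_{i+1}·y_i), indices taken mod 5.
J→K: (0)(-6) − (0)(-8) = 0
K→L: (0)(-3) − (1)(-6) = 6
L→M: (1)(-3) − (-2)(-3) = -9
M→N: (-2)(-5) − (-1)(-3) = 7
N→J: (-1)(-8) − (0)(-5) = 8
Σ = 12
Area = |Σ|/2 = 6.
Net area = 74.5 − 6 = 68.5.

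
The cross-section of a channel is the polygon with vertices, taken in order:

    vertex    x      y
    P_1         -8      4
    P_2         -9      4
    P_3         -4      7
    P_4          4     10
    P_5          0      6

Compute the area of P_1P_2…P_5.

19.5

Σ = (4) + (-47) + (-68) + (24) + (48) = -39
Area = |Σ|/2 = 19.5.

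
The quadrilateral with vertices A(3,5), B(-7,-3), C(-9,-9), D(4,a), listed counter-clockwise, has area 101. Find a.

-7

The doubled signed area Σ (x_i y_{i+1} − x_{i+1} y_i) is linear in a.
With a=0 it equals 118; the coefficient of a is -12 (from the two edges through D).
So -12·a + 118 = 2·101 = 202 ⇒ a = -7.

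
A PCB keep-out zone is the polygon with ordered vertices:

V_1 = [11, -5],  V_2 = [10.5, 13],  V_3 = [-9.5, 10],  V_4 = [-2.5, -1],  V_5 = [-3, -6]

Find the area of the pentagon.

V_1→V_2: (11)(13) − (10.5)(-5) = 195.5
V_2→V_3: (10.5)(10) − (-9.5)(13) = 228.5
V_3→V_4: (-9.5)(-1) − (-2.5)(10) = 34.5
V_4→V_5: (-2.5)(-6) − (-3)(-1) = 12
V_5→V_1: (-3)(-5) − (11)(-6) = 81
Σ = 551.5
Area = |Σ|/2 = 275.75.

275.75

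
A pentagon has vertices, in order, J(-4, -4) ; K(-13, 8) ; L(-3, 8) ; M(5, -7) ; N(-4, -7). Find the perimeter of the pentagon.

54

|JK| = √((-9)² + (12)²) = √225 = 15
|KL| = √((10)² + (0)²) = √100 = 10
|LM| = √((8)² + (-15)²) = √289 = 17
|MN| = √((-9)² + (0)²) = √81 = 9
|NJ| = √((0)² + (3)²) = √9 = 3
Perimeter = 15 + 10 + 17 + 9 + 3 = 54.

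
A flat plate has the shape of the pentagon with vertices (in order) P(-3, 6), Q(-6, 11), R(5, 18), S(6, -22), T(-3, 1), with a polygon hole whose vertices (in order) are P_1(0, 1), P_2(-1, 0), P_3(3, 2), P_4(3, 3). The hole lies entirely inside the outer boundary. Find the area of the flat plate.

224

Outer boundary:
Apply the shoelace formula: 2A = Σ (x_i·y_{i+1} − x_{i+1}·y_i), indices taken mod 5.
Σ = (3) + (-163) + (-218) + (-60) + (-15) = -453
Area = |Σ|/2 = 226.5.
Hole:
Apply the surveyor's formula: 2A = Σ (x_i·y_{i+1} − x_{i+1}·y_i), indices taken mod 4.
Σ = (1) + (-2) + (3) + (3) = 5
Area = |Σ|/2 = 2.5.
Net area = 226.5 − 2.5 = 224.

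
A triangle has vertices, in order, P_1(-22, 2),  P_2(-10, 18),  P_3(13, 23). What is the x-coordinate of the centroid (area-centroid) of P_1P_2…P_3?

-19/3

Apply Gauss's area formula. First the cross-terms c_i = x_i·y_{i+1} − x_{i+1}·y_i:
  -376, -464, 532  ⇒  2A = -308, A = -154.
Then Σ (x_i + x_{i+1})·c_i = 5852, so x̄ = 5852 / (6·(-154)) = -19/3.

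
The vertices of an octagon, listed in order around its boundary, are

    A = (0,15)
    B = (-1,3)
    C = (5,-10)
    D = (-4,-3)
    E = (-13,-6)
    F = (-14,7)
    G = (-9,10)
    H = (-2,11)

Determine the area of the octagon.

210.5

Σ = (15) + (-5) + (-55) + (-15) + (-175) + (-77) + (-79) + (-30) = -421
Area = |Σ|/2 = 210.5.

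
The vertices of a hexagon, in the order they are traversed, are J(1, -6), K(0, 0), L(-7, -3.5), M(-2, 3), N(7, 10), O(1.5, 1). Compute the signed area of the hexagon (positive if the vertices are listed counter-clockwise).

-43.5

Apply the shoelace formula: 2A = Σ (x_i·y_{i+1} − x_{i+1}·y_i), indices taken mod 6.
Cross-terms: 0, 0, -28, -41, -8, -10  ⇒  Σ = -87
Signed area = Σ/2 = -43.5 (negative ⇒ clockwise traversal).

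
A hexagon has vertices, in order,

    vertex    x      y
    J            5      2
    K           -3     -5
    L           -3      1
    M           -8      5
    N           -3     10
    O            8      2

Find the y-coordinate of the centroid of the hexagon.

632/189

Apply Gauss's area formula. First the cross-terms c_i = x_i·y_{i+1} − x_{i+1}·y_i:
  -19, -18, -7, -65, -86, 6  ⇒  2A = -189, A = -94.5.
Then Σ (y_i + y_{i+1})·c_i = -1896, so ȳ = -1896 / (6·(-94.5)) = 632/189.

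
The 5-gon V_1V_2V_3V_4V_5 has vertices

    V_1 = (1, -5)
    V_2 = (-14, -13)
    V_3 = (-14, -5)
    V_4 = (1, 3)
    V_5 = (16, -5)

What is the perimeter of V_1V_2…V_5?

|V_1V_2| = √((-15)² + (-8)²) = √289 = 17
|V_2V_3| = √((0)² + (8)²) = √64 = 8
|V_3V_4| = √((15)² + (8)²) = √289 = 17
|V_4V_5| = √((15)² + (-8)²) = √289 = 17
|V_5V_1| = √((-15)² + (0)²) = √225 = 15
Perimeter = 17 + 8 + 17 + 17 + 15 = 74.

74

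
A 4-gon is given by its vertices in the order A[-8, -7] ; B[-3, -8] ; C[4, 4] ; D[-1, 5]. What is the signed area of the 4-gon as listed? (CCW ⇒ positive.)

67

A→B: (-8)(-8) − (-3)(-7) = 43
B→C: (-3)(4) − (4)(-8) = 20
C→D: (4)(5) − (-1)(4) = 24
D→A: (-1)(-7) − (-8)(5) = 47
Σ = 134
Signed area = Σ/2 = 67 (positive ⇒ counter-clockwise traversal).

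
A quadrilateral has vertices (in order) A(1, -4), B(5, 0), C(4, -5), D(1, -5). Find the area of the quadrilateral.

Σ = (20) + (-25) + (-15) + (1) = -19
Area = |Σ|/2 = 9.5.

9.5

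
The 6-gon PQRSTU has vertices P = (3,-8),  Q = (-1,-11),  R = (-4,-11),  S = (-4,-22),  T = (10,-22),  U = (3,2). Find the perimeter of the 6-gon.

|PQ| = √((-4)² + (-3)²) = √25 = 5
|QR| = √((-3)² + (0)²) = √9 = 3
|RS| = √((0)² + (-11)²) = √121 = 11
|ST| = √((14)² + (0)²) = √196 = 14
|TU| = √((-7)² + (24)²) = √625 = 25
|UP| = √((0)² + (-10)²) = √100 = 10
Perimeter = 5 + 3 + 11 + 14 + 25 + 10 = 68.

68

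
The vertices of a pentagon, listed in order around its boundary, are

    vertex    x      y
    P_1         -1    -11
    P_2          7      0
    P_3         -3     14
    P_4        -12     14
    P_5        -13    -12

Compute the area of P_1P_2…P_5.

Apply the surveyor's formula: 2A = Σ (x_i·y_{i+1} − x_{i+1}·y_i), indices taken mod 5.
Cross-terms: 77, 98, 126, 326, 131  ⇒  Σ = 758
Area = |Σ|/2 = 379.

379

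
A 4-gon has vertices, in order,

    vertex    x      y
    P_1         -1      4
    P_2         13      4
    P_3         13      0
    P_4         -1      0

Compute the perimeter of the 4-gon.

36

|P_1P_2| = √((14)² + (0)²) = √196 = 14
|P_2P_3| = √((0)² + (-4)²) = √16 = 4
|P_3P_4| = √((-14)² + (0)²) = √196 = 14
|P_4P_1| = √((0)² + (4)²) = √16 = 4
Perimeter = 14 + 4 + 14 + 4 = 36.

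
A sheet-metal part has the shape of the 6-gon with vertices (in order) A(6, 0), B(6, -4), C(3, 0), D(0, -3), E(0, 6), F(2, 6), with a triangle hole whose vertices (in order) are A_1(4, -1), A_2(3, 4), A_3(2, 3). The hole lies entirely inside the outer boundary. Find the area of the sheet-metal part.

Outer boundary:
A→B: (6)(-4) − (6)(0) = -24
B→C: (6)(0) − (3)(-4) = 12
C→D: (3)(-3) − (0)(0) = -9
D→E: (0)(6) − (0)(-3) = 0
E→F: (0)(6) − (2)(6) = -12
F→A: (2)(0) − (6)(6) = -36
Σ = -69
Area = |Σ|/2 = 34.5.
Hole:
Σ = (19) + (1) + (-14) = 6
Area = |Σ|/2 = 3.
Net area = 34.5 − 3 = 31.5.

31.5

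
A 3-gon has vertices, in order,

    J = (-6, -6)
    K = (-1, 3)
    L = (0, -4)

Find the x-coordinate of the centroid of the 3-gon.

Apply the shoelace (surveyor's) formula. First the cross-terms c_i = x_i·y_{i+1} − x_{i+1}·y_i:
  -24, 4, -24  ⇒  2A = -44, A = -22.
Then Σ (x_i + x_{i+1})·c_i = 308, so x̄ = 308 / (6·(-22)) = -7/3.

-7/3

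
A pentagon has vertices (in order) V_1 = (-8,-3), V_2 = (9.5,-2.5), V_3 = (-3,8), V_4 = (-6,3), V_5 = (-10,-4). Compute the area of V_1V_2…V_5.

Σ = (48.5) + (68.5) + (39) + (54) + (-2) = 208
Area = |Σ|/2 = 104.

104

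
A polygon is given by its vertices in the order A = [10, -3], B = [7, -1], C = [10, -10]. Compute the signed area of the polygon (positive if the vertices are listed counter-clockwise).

10.5

Apply the shoelace (surveyor's) formula: 2A = Σ (x_i·y_{i+1} − x_{i+1}·y_i), indices taken mod 3.
Σ = (11) + (-60) + (70) = 21
Signed area = Σ/2 = 10.5 (positive ⇒ counter-clockwise traversal).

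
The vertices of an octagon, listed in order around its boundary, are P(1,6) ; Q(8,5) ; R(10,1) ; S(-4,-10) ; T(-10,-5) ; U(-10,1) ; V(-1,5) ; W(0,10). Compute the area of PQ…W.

Σ = (-43) + (-42) + (-96) + (-80) + (-60) + (-49) + (-10) + (-10) = -390
Area = |Σ|/2 = 195.

195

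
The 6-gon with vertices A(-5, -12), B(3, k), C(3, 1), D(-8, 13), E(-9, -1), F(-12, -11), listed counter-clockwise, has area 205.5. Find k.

-3

The doubled signed area Σ (x_i y_{i+1} − x_{i+1} y_i) is linear in k.
With k=0 it equals 387; the coefficient of k is -8 (from the two edges through B).
So -8·k + 387 = 2·205.5 = 411 ⇒ k = -3.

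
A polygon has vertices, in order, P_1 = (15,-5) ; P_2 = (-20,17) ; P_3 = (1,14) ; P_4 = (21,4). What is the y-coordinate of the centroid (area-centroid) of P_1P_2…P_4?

1378/199

Apply the surveyor's formula. First the cross-terms c_i = x_i·y_{i+1} − x_{i+1}·y_i:
  155, -297, -290, -165  ⇒  2A = -597, A = -298.5.
Then Σ (y_i + y_{i+1})·c_i = -12402, so ȳ = -12402 / (6·(-298.5)) = 1378/199.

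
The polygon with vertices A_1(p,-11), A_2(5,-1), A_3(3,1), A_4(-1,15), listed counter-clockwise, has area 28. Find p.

Write out the shoelace sum; only the two edges meeting at A_1 involve p:
2·Area = [((-1)·(-11) − p·15) + (p·(-1) − 5·(-11))] + 54
       = -16·p + 120 = 56
⇒ p = 4.

4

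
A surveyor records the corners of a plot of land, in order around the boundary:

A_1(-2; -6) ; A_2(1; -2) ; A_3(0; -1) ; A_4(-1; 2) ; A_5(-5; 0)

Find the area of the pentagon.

Σ = (10) + (-1) + (-1) + (10) + (30) = 48
Area = |Σ|/2 = 24.

24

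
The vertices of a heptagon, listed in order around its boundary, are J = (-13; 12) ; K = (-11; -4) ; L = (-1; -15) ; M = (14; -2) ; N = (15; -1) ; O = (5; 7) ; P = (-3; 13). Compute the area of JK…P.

451

Apply the surveyor's formula: 2A = Σ (x_i·y_{i+1} − x_{i+1}·y_i), indices taken mod 7.
Σ = (184) + (161) + (212) + (16) + (110) + (86) + (133) = 902
Area = |Σ|/2 = 451.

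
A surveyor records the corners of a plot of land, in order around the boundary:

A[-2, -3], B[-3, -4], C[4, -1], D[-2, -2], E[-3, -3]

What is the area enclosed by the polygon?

Apply the shoelace formula: 2A = Σ (x_i·y_{i+1} − x_{i+1}·y_i), indices taken mod 5.
Σ = (-1) + (19) + (-10) + (0) + (3) = 11
Area = |Σ|/2 = 5.5.

5.5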